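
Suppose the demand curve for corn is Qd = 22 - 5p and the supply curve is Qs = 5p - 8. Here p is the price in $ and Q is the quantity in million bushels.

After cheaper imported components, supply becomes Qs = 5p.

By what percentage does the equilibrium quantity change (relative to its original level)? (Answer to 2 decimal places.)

Solve the original market: 22 - 5p = 5p - 8, hence p = 3 and Q = 7.
The new curves are Qd = 22 - 5p (demand) and Qs = 5p (supply).
Setting them equal: 22 - 5p = 5p → 22 = 10p, so p = 2.2 and Q = 11.
%ΔQ = (11 − 7) / 7 × 100 = +57.14%.

+57.14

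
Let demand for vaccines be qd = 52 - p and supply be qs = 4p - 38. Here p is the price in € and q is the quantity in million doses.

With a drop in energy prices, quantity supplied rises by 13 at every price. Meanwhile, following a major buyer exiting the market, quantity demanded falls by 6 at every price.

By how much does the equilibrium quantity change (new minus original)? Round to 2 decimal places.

-2.20

Initially, 52 - p = 4p - 38, so 90 = 5p and p = 18, q = 34.
After the shift, demand is qd = 46 - p and supply is qs = 4p - 25.
Setting them equal: 46 - p = 4p - 25 → 71 = 5p, so p = 14.2 and q = 31.8.
Δq = 31.8 − 34 = -2.20.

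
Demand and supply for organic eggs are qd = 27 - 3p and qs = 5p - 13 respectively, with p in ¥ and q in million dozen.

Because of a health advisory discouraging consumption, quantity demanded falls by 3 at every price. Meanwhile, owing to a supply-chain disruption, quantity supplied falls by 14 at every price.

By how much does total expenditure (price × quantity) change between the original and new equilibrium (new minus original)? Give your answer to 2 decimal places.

Initially, 27 - 3p = 5p - 13, so 40 = 8p and p = 5, q = 12.
After the shift, demand is qd = 24 - 3p and supply is qs = 5p - 27.
Clearing the new market: 24 - 3p = 5p - 27, so p = 6.375 and q = 4.875.
Expenditure moves from 5×12 = 60 to 6.375×4.875 = 31.078125; change = -28.92.

-28.92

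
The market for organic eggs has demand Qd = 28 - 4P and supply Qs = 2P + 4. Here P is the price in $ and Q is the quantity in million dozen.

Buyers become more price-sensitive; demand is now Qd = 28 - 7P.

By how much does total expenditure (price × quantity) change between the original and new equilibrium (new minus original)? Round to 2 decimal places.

-23.11

Original equilibrium: 28 - 4P = 2P + 4 gives 24 = 6P, so P = 4 and Q = 12.
With the change applied: demand Qd = 28 - 7P, supply Qs = 2P + 4.
Clearing the new market: 28 - 7P = 2P + 4, so P = 8/3 ≈ 2.6667 and Q = 28/3 ≈ 9.3333.
Expenditure moves from 4×12 = 48 to 2.6667×9.3333 = 24.8889; change = -23.11.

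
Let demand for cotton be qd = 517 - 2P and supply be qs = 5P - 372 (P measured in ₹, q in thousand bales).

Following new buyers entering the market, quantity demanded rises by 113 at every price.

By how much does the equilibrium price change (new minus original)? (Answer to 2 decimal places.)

Solve the original market: 517 - 2P = 5P - 372, hence P = 127 and q = 263.
After the shift, demand is qd = 630 - 2P and supply is qs = 5P - 372.
New equilibrium: 630 - 2P = 5P - 372 ⇒ 1002 = 7P ⇒ P = 1002/7 ≈ 143.1429, q = 2406/7 ≈ 343.7143.
ΔP = 143.1429 − 127 = +16.14.

+16.14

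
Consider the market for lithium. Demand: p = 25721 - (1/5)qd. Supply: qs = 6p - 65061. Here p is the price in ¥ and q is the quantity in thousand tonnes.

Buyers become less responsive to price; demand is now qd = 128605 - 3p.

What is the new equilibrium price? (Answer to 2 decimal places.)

Original equilibrium: 128605 - 5p = 6p - 65061 gives 193666 = 11p, so p = 17606 and q = 40575.
With the change applied: demand qd = 128605 - 3p, supply qs = 6p - 65061.
Setting them equal: 128605 - 3p = 6p - 65061 → 193666 = 9p, so p = 193666/9 ≈ 21518.4444 and q = 192149/3 ≈ 64049.6667.

21518.44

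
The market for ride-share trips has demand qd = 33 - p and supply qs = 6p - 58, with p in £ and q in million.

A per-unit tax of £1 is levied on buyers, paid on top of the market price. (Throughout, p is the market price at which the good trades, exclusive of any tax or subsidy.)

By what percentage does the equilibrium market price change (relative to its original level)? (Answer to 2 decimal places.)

-1.10

Before the shock: 33 - p = 6p - 58 ⇒ 91 = 7p ⇒ p = 13, q = 20.
Since buyers pay the price plus the tax, the effective demand curve becomes qd = 32 - p.
New equilibrium: 32 - p = 6p - 58 ⇒ 90 = 7p ⇒ p = 90/7 ≈ 12.8571, q = 134/7 ≈ 19.1429.
%Δp = (12.8571 − 13) / 13 × 100 = -1.10%.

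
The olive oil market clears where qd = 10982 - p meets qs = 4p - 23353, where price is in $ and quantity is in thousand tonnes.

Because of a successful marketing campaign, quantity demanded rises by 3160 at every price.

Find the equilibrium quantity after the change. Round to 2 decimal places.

Initially, 10982 - p = 4p - 23353, so 34335 = 5p and p = 6867, q = 4115.
The shock moves the curves to qd = 14142 - p and qs = 4p - 23353.
New equilibrium: 14142 - p = 4p - 23353 ⇒ 37495 = 5p ⇒ p = 7499, q = 6643.

6643.00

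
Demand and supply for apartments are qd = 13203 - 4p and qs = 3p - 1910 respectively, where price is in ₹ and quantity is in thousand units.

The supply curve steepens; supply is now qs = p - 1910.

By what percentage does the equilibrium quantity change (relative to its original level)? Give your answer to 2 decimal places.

Initially, 13203 - 4p = 3p - 1910, so 15113 = 7p and p = 2159, q = 4567.
The shock moves the curves to qd = 13203 - 4p and qs = p - 1910.
Setting them equal: 13203 - 4p = p - 1910 → 15113 = 5p, so p = 3022.6 and q = 1112.6.
%Δq = (1112.6 − 4567) / 4567 × 100 = -75.64%.

-75.64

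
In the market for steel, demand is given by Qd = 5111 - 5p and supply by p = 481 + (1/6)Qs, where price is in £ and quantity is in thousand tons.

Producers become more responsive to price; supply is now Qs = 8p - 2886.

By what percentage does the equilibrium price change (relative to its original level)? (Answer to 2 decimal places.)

Before the shock: 5111 - 5p = 6p - 2886 ⇒ 7997 = 11p ⇒ p = 727, Q = 1476.
With the change applied: demand Qd = 5111 - 5p, supply Qs = 8p - 2886.
New equilibrium: 5111 - 5p = 8p - 2886 ⇒ 7997 = 13p ⇒ p = 7997/13 ≈ 615.1538, Q = 26458/13 ≈ 2035.2308.
%Δp = (615.1538 − 727) / 727 × 100 = -15.38%.

-15.38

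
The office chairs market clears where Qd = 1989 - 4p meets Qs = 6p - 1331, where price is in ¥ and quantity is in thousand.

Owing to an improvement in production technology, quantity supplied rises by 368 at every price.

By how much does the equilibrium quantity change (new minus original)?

+147.2

Before the shock: 1989 - 4p = 6p - 1331 ⇒ 3320 = 10p ⇒ p = 332, Q = 661.
The shock moves the curves to Qd = 1989 - 4p and Qs = 6p - 963.
Clearing the new market: 1989 - 4p = 6p - 963, so p = 295.2 and Q = 808.2.
ΔQ = 808.2 − 661 = +147.2.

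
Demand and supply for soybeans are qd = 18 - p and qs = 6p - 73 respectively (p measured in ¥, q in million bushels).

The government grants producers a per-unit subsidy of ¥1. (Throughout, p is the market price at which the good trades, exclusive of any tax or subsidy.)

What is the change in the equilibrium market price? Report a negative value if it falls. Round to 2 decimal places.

Original equilibrium: 18 - p = 6p - 73 gives 91 = 7p, so p = 13 and q = 5.
Since sellers receive the price plus the subsidy, the effective supply curve becomes qs = 6p - 67.
Clearing the new market: 18 - p = 6p - 67, so p = 85/7 ≈ 12.1429 and q = 41/7 ≈ 5.8571.
Δp = 12.1429 − 13 = -0.86.

-0.86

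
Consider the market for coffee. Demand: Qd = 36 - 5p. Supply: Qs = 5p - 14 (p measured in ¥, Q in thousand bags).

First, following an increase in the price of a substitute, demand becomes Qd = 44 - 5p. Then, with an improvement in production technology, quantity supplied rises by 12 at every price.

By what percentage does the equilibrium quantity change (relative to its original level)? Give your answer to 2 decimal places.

Solve the original market: 36 - 5p = 5p - 14, hence p = 5 and Q = 11.
The new curves are Qd = 44 - 5p (demand) and Qs = 5p - 2 (supply).
Setting them equal: 44 - 5p = 5p - 2 → 46 = 10p, so p = 4.6 and Q = 21.
%ΔQ = (21 − 11) / 11 × 100 = +90.91%.

+90.91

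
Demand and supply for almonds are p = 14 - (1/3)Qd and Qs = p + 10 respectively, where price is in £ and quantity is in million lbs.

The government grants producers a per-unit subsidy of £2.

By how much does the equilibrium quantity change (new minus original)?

Original equilibrium: 42 - 3p = p + 10 gives 32 = 4p, so p = 8 and Q = 18.
Since sellers receive the price plus the subsidy, the effective supply curve becomes Qs = p + 12.
Clearing the new market: 42 - 3p = p + 12, so p = 7.5 and Q = 19.5.
ΔQ = 19.5 − 18 = +1.5.

+1.5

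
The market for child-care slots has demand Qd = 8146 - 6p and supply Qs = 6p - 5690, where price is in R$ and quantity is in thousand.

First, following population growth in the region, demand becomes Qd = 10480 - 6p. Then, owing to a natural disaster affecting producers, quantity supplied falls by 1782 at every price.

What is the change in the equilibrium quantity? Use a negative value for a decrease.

Original equilibrium: 8146 - 6p = 6p - 5690 gives 13836 = 12p, so p = 1153 and Q = 1228.
After the shift, demand is Qd = 10480 - 6p and supply is Qs = 6p - 7472.
Equate the new curves: 10480 - 6p = 6p - 7472, giving 17952 = 12p, p = 1496, Q = 1504.
ΔQ = 1504 − 1228 = +276.

+276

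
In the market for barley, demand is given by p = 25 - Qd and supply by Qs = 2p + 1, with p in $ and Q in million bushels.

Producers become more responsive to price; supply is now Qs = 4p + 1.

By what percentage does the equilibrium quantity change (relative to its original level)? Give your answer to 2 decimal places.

Solve the original market: 25 - p = 2p + 1, hence p = 8 and Q = 17.
The new curves are Qd = 25 - p (demand) and Qs = 4p + 1 (supply).
Clearing the new market: 25 - p = 4p + 1, so p = 4.8 and Q = 20.2.
%ΔQ = (20.2 − 17) / 17 × 100 = +18.82%.

+18.82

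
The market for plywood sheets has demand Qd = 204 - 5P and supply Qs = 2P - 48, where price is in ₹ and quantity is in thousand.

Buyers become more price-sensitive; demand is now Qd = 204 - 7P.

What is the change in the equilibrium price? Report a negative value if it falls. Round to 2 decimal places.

Solve the original market: 204 - 5P = 2P - 48, hence P = 36 and Q = 24.
After the shift, demand is Qd = 204 - 7P and supply is Qs = 2P - 48.
Clearing the new market: 204 - 7P = 2P - 48, so P = 28 and Q = 8.
ΔP = 28 − 36 = -8.00.

-8.00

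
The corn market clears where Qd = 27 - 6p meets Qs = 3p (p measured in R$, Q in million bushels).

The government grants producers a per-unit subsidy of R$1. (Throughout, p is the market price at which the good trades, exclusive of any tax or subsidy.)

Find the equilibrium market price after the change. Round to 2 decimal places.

2.67

Initially, 27 - 6p = 3p, so 27 = 9p and p = 3, Q = 9.
Since sellers receive the price plus the subsidy, the effective supply curve becomes Qs = 3p + 3.
Equate the new curves: 27 - 6p = 3p + 3, giving 24 = 9p, p = 8/3 ≈ 2.6667, Q = 11.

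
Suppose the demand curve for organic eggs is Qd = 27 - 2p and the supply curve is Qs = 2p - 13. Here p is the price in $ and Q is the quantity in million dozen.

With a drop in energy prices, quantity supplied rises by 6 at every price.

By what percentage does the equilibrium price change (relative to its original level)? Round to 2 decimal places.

-15.00

Initially, 27 - 2p = 2p - 13, so 40 = 4p and p = 10, Q = 7.
After the shift, demand is Qd = 27 - 2p and supply is Qs = 2p - 7.
Equate the new curves: 27 - 2p = 2p - 7, giving 34 = 4p, p = 8.5, Q = 10.
%Δp = (8.5 − 10) / 10 × 100 = -15.00%.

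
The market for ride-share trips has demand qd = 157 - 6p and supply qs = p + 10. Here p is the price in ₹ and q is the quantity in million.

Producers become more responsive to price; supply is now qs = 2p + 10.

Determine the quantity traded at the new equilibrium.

Solve the original market: 157 - 6p = p + 10, hence p = 21 and q = 31.
The shock moves the curves to qd = 157 - 6p and qs = 2p + 10.
New equilibrium: 157 - 6p = 2p + 10 ⇒ 147 = 8p ⇒ p = 18.375, q = 46.75.

46.75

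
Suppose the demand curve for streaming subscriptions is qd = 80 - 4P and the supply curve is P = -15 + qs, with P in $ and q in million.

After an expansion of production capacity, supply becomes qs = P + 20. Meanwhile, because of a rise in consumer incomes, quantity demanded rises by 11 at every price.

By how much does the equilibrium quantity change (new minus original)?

+6.2

Before the shock: 80 - 4P = P + 15 ⇒ 65 = 5P ⇒ P = 13, q = 28.
The new curves are qd = 91 - 4P (demand) and qs = P + 20 (supply).
Equate the new curves: 91 - 4P = P + 20, giving 71 = 5P, P = 14.2, q = 34.2.
Δq = 34.2 − 28 = +6.2.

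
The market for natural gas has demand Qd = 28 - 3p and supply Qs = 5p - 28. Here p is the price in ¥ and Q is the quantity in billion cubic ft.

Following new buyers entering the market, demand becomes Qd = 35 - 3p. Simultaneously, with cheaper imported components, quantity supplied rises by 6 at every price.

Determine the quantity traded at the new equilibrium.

Before the shock: 28 - 3p = 5p - 28 ⇒ 56 = 8p ⇒ p = 7, Q = 7.
The new curves are Qd = 35 - 3p (demand) and Qs = 5p - 22 (supply).
New equilibrium: 35 - 3p = 5p - 22 ⇒ 57 = 8p ⇒ p = 7.125, Q = 13.625.

13.625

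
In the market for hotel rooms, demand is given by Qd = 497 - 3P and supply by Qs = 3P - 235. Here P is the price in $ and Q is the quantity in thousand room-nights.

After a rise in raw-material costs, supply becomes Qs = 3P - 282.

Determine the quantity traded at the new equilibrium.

Solve the original market: 497 - 3P = 3P - 235, hence P = 122 and Q = 131.
With the change applied: demand Qd = 497 - 3P, supply Qs = 3P - 282.
Clearing the new market: 497 - 3P = 3P - 282, so P = 779/6 ≈ 129.8333 and Q = 107.5.

107.5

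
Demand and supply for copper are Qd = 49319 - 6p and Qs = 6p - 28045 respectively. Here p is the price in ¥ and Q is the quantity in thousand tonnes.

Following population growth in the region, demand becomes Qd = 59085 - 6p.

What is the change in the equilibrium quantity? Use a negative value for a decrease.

+4883

Before the shock: 49319 - 6p = 6p - 28045 ⇒ 77364 = 12p ⇒ p = 6447, Q = 10637.
After the shift, demand is Qd = 59085 - 6p and supply is Qs = 6p - 28045.
Clearing the new market: 59085 - 6p = 6p - 28045, so p = 43565/6 ≈ 7260.8333 and Q = 15520.
ΔQ = 15520 − 10637 = +4883.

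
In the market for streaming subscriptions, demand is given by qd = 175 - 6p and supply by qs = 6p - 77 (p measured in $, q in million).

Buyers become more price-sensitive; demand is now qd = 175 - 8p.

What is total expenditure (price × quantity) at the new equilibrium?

558

Initially, 175 - 6p = 6p - 77, so 252 = 12p and p = 21, q = 49.
After the shift, demand is qd = 175 - 8p and supply is qs = 6p - 77.
Setting them equal: 175 - 8p = 6p - 77 → 252 = 14p, so p = 18 and q = 31.
New expenditure = 18 × 31 = 558.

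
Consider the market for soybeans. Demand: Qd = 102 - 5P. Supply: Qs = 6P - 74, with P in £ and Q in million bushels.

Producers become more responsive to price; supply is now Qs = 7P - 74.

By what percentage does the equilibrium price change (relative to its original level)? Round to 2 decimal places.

Original equilibrium: 102 - 5P = 6P - 74 gives 176 = 11P, so P = 16 and Q = 22.
With the change applied: demand Qd = 102 - 5P, supply Qs = 7P - 74.
Clearing the new market: 102 - 5P = 7P - 74, so P = 44/3 ≈ 14.6667 and Q = 86/3 ≈ 28.6667.
%ΔP = (14.6667 − 16) / 16 × 100 = -8.33%.

-8.33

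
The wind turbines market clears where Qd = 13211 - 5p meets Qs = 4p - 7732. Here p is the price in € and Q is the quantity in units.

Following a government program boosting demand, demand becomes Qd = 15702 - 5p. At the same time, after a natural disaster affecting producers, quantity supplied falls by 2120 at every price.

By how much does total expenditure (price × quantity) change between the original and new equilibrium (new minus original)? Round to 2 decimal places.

+606791.11

Original equilibrium: 13211 - 5p = 4p - 7732 gives 20943 = 9p, so p = 2327 and Q = 1576.
The shock moves the curves to Qd = 15702 - 5p and Qs = 4p - 9852.
New equilibrium: 15702 - 5p = 4p - 9852 ⇒ 25554 = 9p ⇒ p = 8518/3 ≈ 2839.3333, Q = 4516/3 ≈ 1505.3333.
Expenditure moves from 2327×1576 = 3667352 to 2839.3333×1505.3333 = 4274143.1111; change = +606791.11.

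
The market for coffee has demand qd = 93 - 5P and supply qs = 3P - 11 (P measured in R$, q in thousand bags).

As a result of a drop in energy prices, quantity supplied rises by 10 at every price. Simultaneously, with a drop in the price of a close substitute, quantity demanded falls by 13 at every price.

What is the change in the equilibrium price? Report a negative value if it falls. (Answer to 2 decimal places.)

Initially, 93 - 5P = 3P - 11, so 104 = 8P and P = 13, q = 28.
The shock moves the curves to qd = 80 - 5P and qs = 3P - 1.
Clearing the new market: 80 - 5P = 3P - 1, so P = 10.125 and q = 29.375.
ΔP = 10.125 − 13 = -2.88.

-2.88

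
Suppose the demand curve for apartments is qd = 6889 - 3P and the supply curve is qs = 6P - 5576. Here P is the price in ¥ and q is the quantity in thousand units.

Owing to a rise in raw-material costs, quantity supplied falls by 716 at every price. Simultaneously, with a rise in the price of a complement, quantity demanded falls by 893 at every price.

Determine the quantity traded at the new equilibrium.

Solve the original market: 6889 - 3P = 6P - 5576, hence P = 1385 and q = 2734.
After the shift, demand is qd = 5996 - 3P and supply is qs = 6P - 6292.
Setting them equal: 5996 - 3P = 6P - 6292 → 12288 = 9P, so P = 4096/3 ≈ 1365.3333 and q = 1900.

1900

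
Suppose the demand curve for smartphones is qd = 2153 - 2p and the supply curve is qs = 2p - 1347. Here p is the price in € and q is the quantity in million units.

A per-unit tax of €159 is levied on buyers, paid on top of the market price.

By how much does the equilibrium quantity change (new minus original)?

-159

Solve the original market: 2153 - 2p = 2p - 1347, hence p = 875 and q = 403.
Since buyers pay the price plus the tax, the effective demand curve becomes qd = 1835 - 2p.
Equate the new curves: 1835 - 2p = 2p - 1347, giving 3182 = 4p, p = 795.5, q = 244.
Δq = 244 − 403 = -159.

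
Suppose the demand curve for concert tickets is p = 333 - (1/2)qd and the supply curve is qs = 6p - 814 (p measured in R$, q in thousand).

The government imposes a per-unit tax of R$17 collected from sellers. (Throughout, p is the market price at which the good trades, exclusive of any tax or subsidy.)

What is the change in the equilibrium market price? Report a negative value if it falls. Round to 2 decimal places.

+12.75

Initially, 666 - 2p = 6p - 814, so 1480 = 8p and p = 185, q = 296.
Since sellers keep the price net of the tax, the effective supply curve becomes qs = 6p - 916.
Clearing the new market: 666 - 2p = 6p - 916, so p = 197.75 and q = 270.5.
Δp = 197.75 − 185 = +12.75.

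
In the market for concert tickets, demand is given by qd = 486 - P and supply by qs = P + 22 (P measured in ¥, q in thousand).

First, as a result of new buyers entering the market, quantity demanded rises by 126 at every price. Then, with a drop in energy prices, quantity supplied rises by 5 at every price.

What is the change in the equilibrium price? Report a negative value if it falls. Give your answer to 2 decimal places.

Initially, 486 - P = P + 22, so 464 = 2P and P = 232, q = 254.
The new curves are qd = 612 - P (demand) and qs = P + 27 (supply).
New equilibrium: 612 - P = P + 27 ⇒ 585 = 2P ⇒ P = 292.5, q = 319.5.
ΔP = 292.5 − 232 = +60.50.

+60.50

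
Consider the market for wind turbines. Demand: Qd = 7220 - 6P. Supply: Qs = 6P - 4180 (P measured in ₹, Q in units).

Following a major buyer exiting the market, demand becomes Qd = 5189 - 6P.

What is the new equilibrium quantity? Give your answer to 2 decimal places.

Original equilibrium: 7220 - 6P = 6P - 4180 gives 11400 = 12P, so P = 950 and Q = 1520.
The shock moves the curves to Qd = 5189 - 6P and Qs = 6P - 4180.
Clearing the new market: 5189 - 6P = 6P - 4180, so P = 780.75 and Q = 504.5.

504.50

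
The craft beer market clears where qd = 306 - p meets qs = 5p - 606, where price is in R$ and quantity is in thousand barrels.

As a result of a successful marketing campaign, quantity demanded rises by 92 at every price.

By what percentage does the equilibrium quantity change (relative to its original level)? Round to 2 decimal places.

Solve the original market: 306 - p = 5p - 606, hence p = 152 and q = 154.
After the shift, demand is qd = 398 - p and supply is qs = 5p - 606.
Setting them equal: 398 - p = 5p - 606 → 1004 = 6p, so p = 502/3 ≈ 167.3333 and q = 692/3 ≈ 230.6667.
%Δq = (230.6667 − 154) / 154 × 100 = +49.78%.

+49.78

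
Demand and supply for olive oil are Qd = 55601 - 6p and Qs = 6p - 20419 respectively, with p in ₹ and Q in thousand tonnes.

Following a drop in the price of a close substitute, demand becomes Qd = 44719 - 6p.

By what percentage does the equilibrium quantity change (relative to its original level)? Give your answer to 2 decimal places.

Before the shock: 55601 - 6p = 6p - 20419 ⇒ 76020 = 12p ⇒ p = 6335, Q = 17591.
The shock moves the curves to Qd = 44719 - 6p and Qs = 6p - 20419.
Equate the new curves: 44719 - 6p = 6p - 20419, giving 65138 = 12p, p = 32569/6 ≈ 5428.1667, Q = 12150.
%ΔQ = (12150 − 17591) / 17591 × 100 = -30.93%.

-30.93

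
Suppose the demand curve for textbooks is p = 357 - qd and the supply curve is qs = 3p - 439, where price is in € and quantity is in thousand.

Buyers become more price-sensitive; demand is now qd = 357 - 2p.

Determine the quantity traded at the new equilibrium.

Before the shock: 357 - p = 3p - 439 ⇒ 796 = 4p ⇒ p = 199, q = 158.
With the change applied: demand qd = 357 - 2p, supply qs = 3p - 439.
Equate the new curves: 357 - 2p = 3p - 439, giving 796 = 5p, p = 159.2, q = 38.6.

38.6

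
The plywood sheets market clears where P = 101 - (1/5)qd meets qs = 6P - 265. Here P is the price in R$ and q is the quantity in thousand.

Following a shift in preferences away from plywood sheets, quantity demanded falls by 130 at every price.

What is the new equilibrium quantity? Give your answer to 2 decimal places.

84.09

Before the shock: 505 - 5P = 6P - 265 ⇒ 770 = 11P ⇒ P = 70, q = 155.
The new curves are qd = 375 - 5P (demand) and qs = 6P - 265 (supply).
Clearing the new market: 375 - 5P = 6P - 265, so P = 640/11 ≈ 58.1818 and q = 925/11 ≈ 84.0909.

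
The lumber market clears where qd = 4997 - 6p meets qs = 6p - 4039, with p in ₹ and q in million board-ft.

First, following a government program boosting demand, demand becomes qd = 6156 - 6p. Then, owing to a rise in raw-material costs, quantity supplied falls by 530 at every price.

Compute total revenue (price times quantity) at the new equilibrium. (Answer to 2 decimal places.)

Before the shock: 4997 - 6p = 6p - 4039 ⇒ 9036 = 12p ⇒ p = 753, q = 479.
With the change applied: demand qd = 6156 - 6p, supply qs = 6p - 4569.
New equilibrium: 6156 - 6p = 6p - 4569 ⇒ 10725 = 12p ⇒ p = 893.75, q = 793.5.
New expenditure = 893.75 × 793.5 = 709190.63.

709190.63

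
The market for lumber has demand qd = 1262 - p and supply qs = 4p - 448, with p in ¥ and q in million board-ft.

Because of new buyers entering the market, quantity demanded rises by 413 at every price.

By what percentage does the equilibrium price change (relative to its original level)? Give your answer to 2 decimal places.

Original equilibrium: 1262 - p = 4p - 448 gives 1710 = 5p, so p = 342 and q = 920.
The shock moves the curves to qd = 1675 - p and qs = 4p - 448.
Clearing the new market: 1675 - p = 4p - 448, so p = 424.6 and q = 1250.4.
%Δp = (424.6 − 342) / 342 × 100 = +24.15%.

+24.15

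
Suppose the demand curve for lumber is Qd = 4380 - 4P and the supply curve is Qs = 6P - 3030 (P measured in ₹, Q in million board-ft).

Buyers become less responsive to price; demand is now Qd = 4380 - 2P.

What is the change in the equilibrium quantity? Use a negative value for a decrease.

+1111.5

Before the shock: 4380 - 4P = 6P - 3030 ⇒ 7410 = 10P ⇒ P = 741, Q = 1416.
After the shift, demand is Qd = 4380 - 2P and supply is Qs = 6P - 3030.
Equate the new curves: 4380 - 2P = 6P - 3030, giving 7410 = 8P, P = 926.25, Q = 2527.5.
ΔQ = 2527.5 − 1416 = +1111.5.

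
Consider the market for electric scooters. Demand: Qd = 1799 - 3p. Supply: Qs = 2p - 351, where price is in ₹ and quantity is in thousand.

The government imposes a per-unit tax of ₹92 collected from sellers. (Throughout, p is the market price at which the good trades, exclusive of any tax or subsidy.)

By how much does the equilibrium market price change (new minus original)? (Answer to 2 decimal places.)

+36.80

Initially, 1799 - 3p = 2p - 351, so 2150 = 5p and p = 430, Q = 509.
Since sellers keep the price net of the tax, the effective supply curve becomes Qs = 2p - 535.
New equilibrium: 1799 - 3p = 2p - 535 ⇒ 2334 = 5p ⇒ p = 466.8, Q = 398.6.
Δp = 466.8 − 430 = +36.80.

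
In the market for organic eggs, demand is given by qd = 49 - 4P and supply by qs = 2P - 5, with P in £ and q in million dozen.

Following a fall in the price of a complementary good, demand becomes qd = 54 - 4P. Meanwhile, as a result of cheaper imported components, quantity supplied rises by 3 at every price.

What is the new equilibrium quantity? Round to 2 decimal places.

Initially, 49 - 4P = 2P - 5, so 54 = 6P and P = 9, q = 13.
After the shift, demand is qd = 54 - 4P and supply is qs = 2P - 2.
Setting them equal: 54 - 4P = 2P - 2 → 56 = 6P, so P = 28/3 ≈ 9.3333 and q = 50/3 ≈ 16.6667.

16.67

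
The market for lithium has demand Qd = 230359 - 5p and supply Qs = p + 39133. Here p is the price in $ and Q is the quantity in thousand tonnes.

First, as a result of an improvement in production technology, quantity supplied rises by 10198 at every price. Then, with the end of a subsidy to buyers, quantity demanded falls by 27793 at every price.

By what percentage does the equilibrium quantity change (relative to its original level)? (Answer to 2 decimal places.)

Original equilibrium: 230359 - 5p = p + 39133 gives 191226 = 6p, so p = 31871 and Q = 71004.
With the change applied: demand Qd = 202566 - 5p, supply Qs = p + 49331.
Equate the new curves: 202566 - 5p = p + 49331, giving 153235 = 6p, p = 153235/6 ≈ 25539.1667, Q = 449221/6 ≈ 74870.1667.
%ΔQ = (74870.1667 − 71004) / 71004 × 100 = +5.44%.

+5.44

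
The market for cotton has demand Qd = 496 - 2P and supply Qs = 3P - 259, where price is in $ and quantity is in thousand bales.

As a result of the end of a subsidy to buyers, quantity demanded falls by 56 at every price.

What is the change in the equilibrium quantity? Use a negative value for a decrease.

Before the shock: 496 - 2P = 3P - 259 ⇒ 755 = 5P ⇒ P = 151, Q = 194.
The shock moves the curves to Qd = 440 - 2P and Qs = 3P - 259.
New equilibrium: 440 - 2P = 3P - 259 ⇒ 699 = 5P ⇒ P = 139.8, Q = 160.4.
ΔQ = 160.4 − 194 = -33.6.

-33.6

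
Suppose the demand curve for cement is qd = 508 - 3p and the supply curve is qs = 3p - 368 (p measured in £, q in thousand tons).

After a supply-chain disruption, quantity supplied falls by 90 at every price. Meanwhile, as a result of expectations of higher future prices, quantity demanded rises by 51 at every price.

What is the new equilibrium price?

169.5

Initially, 508 - 3p = 3p - 368, so 876 = 6p and p = 146, q = 70.
The shock moves the curves to qd = 559 - 3p and qs = 3p - 458.
Clearing the new market: 559 - 3p = 3p - 458, so p = 169.5 and q = 50.5.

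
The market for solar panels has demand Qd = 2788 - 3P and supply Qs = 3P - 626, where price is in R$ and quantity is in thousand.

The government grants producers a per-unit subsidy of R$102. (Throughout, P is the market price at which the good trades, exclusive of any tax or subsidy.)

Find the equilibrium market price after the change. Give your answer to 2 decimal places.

518.00

Initially, 2788 - 3P = 3P - 626, so 3414 = 6P and P = 569, Q = 1081.
Since sellers receive the price plus the subsidy, the effective supply curve becomes Qs = 3P - 320.
Setting them equal: 2788 - 3P = 3P - 320 → 3108 = 6P, so P = 518 and Q = 1234.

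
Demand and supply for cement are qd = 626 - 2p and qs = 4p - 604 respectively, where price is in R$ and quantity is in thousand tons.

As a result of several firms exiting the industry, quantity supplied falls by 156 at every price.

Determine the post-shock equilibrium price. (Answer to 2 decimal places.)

Solve the original market: 626 - 2p = 4p - 604, hence p = 205 and q = 216.
With the change applied: demand qd = 626 - 2p, supply qs = 4p - 760.
New equilibrium: 626 - 2p = 4p - 760 ⇒ 1386 = 6p ⇒ p = 231, q = 164.

231.00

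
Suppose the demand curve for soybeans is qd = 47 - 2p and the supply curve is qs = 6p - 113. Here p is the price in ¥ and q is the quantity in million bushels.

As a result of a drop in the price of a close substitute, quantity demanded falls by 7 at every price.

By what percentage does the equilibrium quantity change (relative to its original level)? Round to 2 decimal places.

Original equilibrium: 47 - 2p = 6p - 113 gives 160 = 8p, so p = 20 and q = 7.
After the shift, demand is qd = 40 - 2p and supply is qs = 6p - 113.
Setting them equal: 40 - 2p = 6p - 113 → 153 = 8p, so p = 19.125 and q = 1.75.
%Δq = (1.75 − 7) / 7 × 100 = -75.00%.

-75.00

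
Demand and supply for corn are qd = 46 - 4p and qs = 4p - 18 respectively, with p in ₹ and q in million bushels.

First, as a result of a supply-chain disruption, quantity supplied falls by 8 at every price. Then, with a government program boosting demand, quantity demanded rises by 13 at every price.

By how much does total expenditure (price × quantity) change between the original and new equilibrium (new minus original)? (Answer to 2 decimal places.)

+63.31

Before the shock: 46 - 4p = 4p - 18 ⇒ 64 = 8p ⇒ p = 8, q = 14.
The shock moves the curves to qd = 59 - 4p and qs = 4p - 26.
New equilibrium: 59 - 4p = 4p - 26 ⇒ 85 = 8p ⇒ p = 10.625, q = 16.5.
Expenditure moves from 8×14 = 112 to 10.625×16.5 = 175.3125; change = +63.31.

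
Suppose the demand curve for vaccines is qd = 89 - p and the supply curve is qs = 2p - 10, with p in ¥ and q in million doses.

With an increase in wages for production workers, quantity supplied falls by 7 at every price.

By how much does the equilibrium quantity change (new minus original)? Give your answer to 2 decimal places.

-2.33

Initially, 89 - p = 2p - 10, so 99 = 3p and p = 33, q = 56.
The shock moves the curves to qd = 89 - p and qs = 2p - 17.
New equilibrium: 89 - p = 2p - 17 ⇒ 106 = 3p ⇒ p = 106/3 ≈ 35.3333, q = 161/3 ≈ 53.6667.
Δq = 53.6667 − 56 = -2.33.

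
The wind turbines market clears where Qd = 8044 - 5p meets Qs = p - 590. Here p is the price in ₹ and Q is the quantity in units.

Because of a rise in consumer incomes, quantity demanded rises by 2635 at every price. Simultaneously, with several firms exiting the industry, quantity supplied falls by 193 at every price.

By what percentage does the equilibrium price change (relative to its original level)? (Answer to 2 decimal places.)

+32.75

Before the shock: 8044 - 5p = p - 590 ⇒ 8634 = 6p ⇒ p = 1439, Q = 849.
After the shift, demand is Qd = 10679 - 5p and supply is Qs = p - 783.
Setting them equal: 10679 - 5p = p - 783 → 11462 = 6p, so p = 5731/3 ≈ 1910.3333 and Q = 3382/3 ≈ 1127.3333.
%Δp = (1910.3333 − 1439) / 1439 × 100 = +32.75%.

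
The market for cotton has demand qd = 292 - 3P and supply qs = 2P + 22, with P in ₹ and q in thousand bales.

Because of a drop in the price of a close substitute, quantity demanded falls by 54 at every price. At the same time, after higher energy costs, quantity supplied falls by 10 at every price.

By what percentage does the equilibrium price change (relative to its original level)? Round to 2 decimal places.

-16.30

Original equilibrium: 292 - 3P = 2P + 22 gives 270 = 5P, so P = 54 and q = 130.
The shock moves the curves to qd = 238 - 3P and qs = 2P + 12.
New equilibrium: 238 - 3P = 2P + 12 ⇒ 226 = 5P ⇒ P = 45.2, q = 102.4.
%ΔP = (45.2 − 54) / 54 × 100 = -16.30%.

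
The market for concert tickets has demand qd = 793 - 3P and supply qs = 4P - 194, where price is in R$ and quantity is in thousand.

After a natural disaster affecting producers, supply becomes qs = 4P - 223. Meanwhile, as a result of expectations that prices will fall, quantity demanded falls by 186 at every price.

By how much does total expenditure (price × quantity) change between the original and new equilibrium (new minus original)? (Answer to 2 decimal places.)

Original equilibrium: 793 - 3P = 4P - 194 gives 987 = 7P, so P = 141 and q = 370.
After the shift, demand is qd = 607 - 3P and supply is qs = 4P - 223.
Clearing the new market: 607 - 3P = 4P - 223, so P = 830/7 ≈ 118.5714 and q = 1759/7 ≈ 251.2857.
Expenditure moves from 141×370 = 52170 to 118.5714×251.2857 = 29795.3061; change = -22374.69.

-22374.69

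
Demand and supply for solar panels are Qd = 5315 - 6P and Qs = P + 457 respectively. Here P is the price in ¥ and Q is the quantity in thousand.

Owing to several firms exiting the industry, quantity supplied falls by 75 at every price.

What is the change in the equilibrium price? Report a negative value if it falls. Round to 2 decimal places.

Original equilibrium: 5315 - 6P = P + 457 gives 4858 = 7P, so P = 694 and Q = 1151.
After the shift, demand is Qd = 5315 - 6P and supply is Qs = P + 382.
Equate the new curves: 5315 - 6P = P + 382, giving 4933 = 7P, P = 4933/7 ≈ 704.7143, Q = 7607/7 ≈ 1086.7143.
ΔP = 704.7143 − 694 = +10.71.

+10.71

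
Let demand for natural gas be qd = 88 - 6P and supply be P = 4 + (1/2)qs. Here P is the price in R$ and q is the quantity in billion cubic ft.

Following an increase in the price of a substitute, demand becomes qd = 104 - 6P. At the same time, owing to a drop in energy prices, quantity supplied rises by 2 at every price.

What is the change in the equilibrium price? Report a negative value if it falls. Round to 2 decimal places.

+1.75

Before the shock: 88 - 6P = 2P - 8 ⇒ 96 = 8P ⇒ P = 12, q = 16.
With the change applied: demand qd = 104 - 6P, supply qs = 2P - 6.
Clearing the new market: 104 - 6P = 2P - 6, so P = 13.75 and q = 21.5.
ΔP = 13.75 − 12 = +1.75.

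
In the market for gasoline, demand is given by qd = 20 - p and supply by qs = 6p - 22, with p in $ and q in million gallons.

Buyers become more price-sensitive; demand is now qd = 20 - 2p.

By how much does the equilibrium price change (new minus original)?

Original equilibrium: 20 - p = 6p - 22 gives 42 = 7p, so p = 6 and q = 14.
With the change applied: demand qd = 20 - 2p, supply qs = 6p - 22.
New equilibrium: 20 - 2p = 6p - 22 ⇒ 42 = 8p ⇒ p = 5.25, q = 9.5.
Δp = 5.25 − 6 = -0.75.

-0.75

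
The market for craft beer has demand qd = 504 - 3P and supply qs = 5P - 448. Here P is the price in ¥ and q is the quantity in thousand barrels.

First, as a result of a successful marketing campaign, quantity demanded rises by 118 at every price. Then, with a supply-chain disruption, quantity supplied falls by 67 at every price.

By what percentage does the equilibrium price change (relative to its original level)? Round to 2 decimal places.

+19.43

Before the shock: 504 - 3P = 5P - 448 ⇒ 952 = 8P ⇒ P = 119, q = 147.
The new curves are qd = 622 - 3P (demand) and qs = 5P - 515 (supply).
New equilibrium: 622 - 3P = 5P - 515 ⇒ 1137 = 8P ⇒ P = 142.125, q = 195.625.
%ΔP = (142.125 − 119) / 119 × 100 = +19.43%.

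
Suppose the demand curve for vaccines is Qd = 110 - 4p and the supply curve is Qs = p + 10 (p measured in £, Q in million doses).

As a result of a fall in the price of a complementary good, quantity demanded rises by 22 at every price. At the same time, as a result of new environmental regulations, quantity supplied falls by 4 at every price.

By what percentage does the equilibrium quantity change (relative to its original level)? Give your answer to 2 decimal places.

+4.00

Before the shock: 110 - 4p = p + 10 ⇒ 100 = 5p ⇒ p = 20, Q = 30.
The new curves are Qd = 132 - 4p (demand) and Qs = p + 6 (supply).
Equate the new curves: 132 - 4p = p + 6, giving 126 = 5p, p = 25.2, Q = 31.2.
%ΔQ = (31.2 − 30) / 30 × 100 = +4.00%.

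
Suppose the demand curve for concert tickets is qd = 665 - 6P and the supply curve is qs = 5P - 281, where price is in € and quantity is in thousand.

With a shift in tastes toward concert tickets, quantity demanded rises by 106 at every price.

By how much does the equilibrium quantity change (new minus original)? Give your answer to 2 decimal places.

Original equilibrium: 665 - 6P = 5P - 281 gives 946 = 11P, so P = 86 and q = 149.
The shock moves the curves to qd = 771 - 6P and qs = 5P - 281.
Equate the new curves: 771 - 6P = 5P - 281, giving 1052 = 11P, P = 1052/11 ≈ 95.6364, q = 2169/11 ≈ 197.1818.
Δq = 197.1818 − 149 = +48.18.

+48.18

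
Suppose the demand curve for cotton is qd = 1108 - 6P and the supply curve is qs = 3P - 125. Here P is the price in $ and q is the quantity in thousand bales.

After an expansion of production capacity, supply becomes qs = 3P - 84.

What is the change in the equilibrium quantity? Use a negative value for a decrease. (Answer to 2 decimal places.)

+27.33

Initially, 1108 - 6P = 3P - 125, so 1233 = 9P and P = 137, q = 286.
After the shift, demand is qd = 1108 - 6P and supply is qs = 3P - 84.
Setting them equal: 1108 - 6P = 3P - 84 → 1192 = 9P, so P = 1192/9 ≈ 132.4444 and q = 940/3 ≈ 313.3333.
Δq = 313.3333 − 286 = +27.33.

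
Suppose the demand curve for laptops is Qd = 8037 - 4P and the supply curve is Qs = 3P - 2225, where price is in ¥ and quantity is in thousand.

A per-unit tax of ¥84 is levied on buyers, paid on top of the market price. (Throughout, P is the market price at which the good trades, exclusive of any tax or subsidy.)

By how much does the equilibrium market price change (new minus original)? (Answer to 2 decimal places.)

-48.00

Original equilibrium: 8037 - 4P = 3P - 2225 gives 10262 = 7P, so P = 1466 and Q = 2173.
Since buyers pay the price plus the tax, the effective demand curve becomes Qd = 7701 - 4P.
New equilibrium: 7701 - 4P = 3P - 2225 ⇒ 9926 = 7P ⇒ P = 1418, Q = 2029.
ΔP = 1418 − 1466 = -48.00.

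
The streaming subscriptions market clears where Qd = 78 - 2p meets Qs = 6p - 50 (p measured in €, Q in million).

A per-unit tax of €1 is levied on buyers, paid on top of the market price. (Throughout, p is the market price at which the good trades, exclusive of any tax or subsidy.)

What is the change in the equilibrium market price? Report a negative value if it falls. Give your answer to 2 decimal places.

-0.25

Solve the original market: 78 - 2p = 6p - 50, hence p = 16 and Q = 46.
Since buyers pay the price plus the tax, the effective demand curve becomes Qd = 76 - 2p.
New equilibrium: 76 - 2p = 6p - 50 ⇒ 126 = 8p ⇒ p = 15.75, Q = 44.5.
Δp = 15.75 − 16 = -0.25.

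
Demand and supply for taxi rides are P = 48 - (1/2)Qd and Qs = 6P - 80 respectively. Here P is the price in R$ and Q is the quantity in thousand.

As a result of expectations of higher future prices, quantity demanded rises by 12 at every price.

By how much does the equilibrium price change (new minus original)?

+1.5

Original equilibrium: 96 - 2P = 6P - 80 gives 176 = 8P, so P = 22 and Q = 52.
After the shift, demand is Qd = 108 - 2P and supply is Qs = 6P - 80.
Equate the new curves: 108 - 2P = 6P - 80, giving 188 = 8P, P = 23.5, Q = 61.
ΔP = 23.5 − 22 = +1.5.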